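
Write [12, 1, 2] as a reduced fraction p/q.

38/3

Fold from the inside: start with 2/1.
  1 + 1/2 = 3/2
  12 + 2/3 = 38/3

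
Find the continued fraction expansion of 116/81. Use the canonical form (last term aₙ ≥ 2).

116 = 1×81 + 35
81 = 2×35 + 11
35 = 3×11 + 2
11 = 5×2 + 1
2 = 2×1 + 0  (stop)
So 116/81 = [1; 2, 3, 5, 2].

[1; 2, 3, 5, 2]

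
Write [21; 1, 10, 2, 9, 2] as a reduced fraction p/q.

10058/459

Fold from the inside: start with 2/1.
  9 + 1/2 = 19/2
  2 + 2/19 = 40/19
  10 + 19/40 = 419/40
  1 + 40/419 = 459/419
  21 + 419/459 = 10058/459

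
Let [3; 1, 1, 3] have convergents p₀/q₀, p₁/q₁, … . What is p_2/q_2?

Using pₖ = aₖpₖ₋₁ + pₖ₋₂, qₖ = aₖqₖ₋₁ + qₖ₋₂ (with p₋₁=1, p₋₂=0, q₋₁=0, q₋₂=1):
  k=0: a=3, p=3, q=1
  k=1: a=1, p=4, q=1
  k=2: a=1, p=7, q=2

7/2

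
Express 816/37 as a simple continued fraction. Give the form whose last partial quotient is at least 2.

[22; 18, 2]

816 = 22×37 + 2
37 = 18×2 + 1
2 = 2×1 + 0  (stop)
So 816/37 = [22; 18, 2].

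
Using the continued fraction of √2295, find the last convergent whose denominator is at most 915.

16336/341

√2295 = [47; 1, 9, 1, 1, 1, 9, 1, 94, …] (period length 8).
Convergents:
  p_0/q_0 = 47/1
  p_1/q_1 = 48/1
  p_2/q_2 = 479/10
  p_3/q_3 = 527/11
  p_4/q_4 = 1006/21
  p_5/q_5 = 1533/32
  p_6/q_6 = 14803/309
  p_7/q_7 = 16336/341
  p_8/q_8 = 1550387/32363
q_7 = 341 ≤ 915 < 32363 = q_8, so the answer is 16336/341.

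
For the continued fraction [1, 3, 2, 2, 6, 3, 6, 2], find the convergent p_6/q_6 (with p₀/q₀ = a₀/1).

Using pₖ = aₖpₖ₋₁ + pₖ₋₂, qₖ = aₖqₖ₋₁ + qₖ₋₂ (with p₋₁=1, p₋₂=0, q₋₁=0, q₋₂=1):
  k=0: a=1, p=1, q=1
  k=1: a=3, p=4, q=3
  k=2: a=2, p=9, q=7
  k=3: a=2, p=22, q=17
  k=4: a=6, p=141, q=109
  k=5: a=3, p=445, q=344
  k=6: a=6, p=2811, q=2173

2811/2173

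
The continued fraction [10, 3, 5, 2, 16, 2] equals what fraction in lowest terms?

Fold from the inside: start with 2/1.
  16 + 1/2 = 33/2
  2 + 2/33 = 68/33
  5 + 33/68 = 373/68
  3 + 68/373 = 1187/373
  10 + 373/1187 = 12243/1187

12243/1187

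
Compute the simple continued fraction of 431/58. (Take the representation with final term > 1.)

431 = 7*58 + 25
58 = 2*25 + 8
25 = 3*8 + 1
8 = 8*1 + 0  (stop)
So 431/58 = [7; 2, 3, 8].

[7; 2, 3, 8]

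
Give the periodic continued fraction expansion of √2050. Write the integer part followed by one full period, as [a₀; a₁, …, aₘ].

a₀ = ⌊√2050⌋ = 45.

[45; 3, 1, 1, 1, 1, 3, 90]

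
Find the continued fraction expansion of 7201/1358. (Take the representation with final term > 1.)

[5; 3, 3, 3, 2, 8, 2]

7201 = 5*1358 + 411
1358 = 3*411 + 125
411 = 3*125 + 36
125 = 3*36 + 17
36 = 2*17 + 2
17 = 8*2 + 1
2 = 2*1 + 0  (stop)
So 7201/1358 = [5; 3, 3, 3, 2, 8, 2].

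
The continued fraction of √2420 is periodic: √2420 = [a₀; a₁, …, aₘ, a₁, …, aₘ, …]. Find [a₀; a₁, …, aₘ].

[49; 5, 5, 1, 18, 1, 5, 5, 98]

a₀ = ⌊√2420⌋ = 49.
With m₀=0, d₀=1 and mₖ₊₁ = dₖaₖ − mₖ, dₖ₊₁ = (n − mₖ₊₁²)/dₖ, aₖ₊₁ = ⌊(a₀+mₖ₊₁)/dₖ₊₁⌋:
  k=1: m=49, d=19, a=5
  k=2: m=46, d=16, a=5
  k=3: m=34, d=79, a=1
  k=4: m=45, d=5, a=18
  k=5: m=45, d=79, a=1
  k=6: m=34, d=16, a=5
  k=7: m=46, d=19, a=5
  k=8: m=49, d=1, a=98
d=1 and a=2a₀=98 at k=8, so the next step gives (m, d) = (49, 19) again — its k=1 value — and the period has length 8.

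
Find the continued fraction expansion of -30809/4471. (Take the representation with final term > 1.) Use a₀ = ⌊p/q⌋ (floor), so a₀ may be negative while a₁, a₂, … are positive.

-30809 = -7*4471 + 488
4471 = 9*488 + 79
488 = 6*79 + 14
79 = 5*14 + 9
14 = 1*9 + 5
9 = 1*5 + 4
5 = 1*4 + 1
4 = 4*1 + 0  (stop)
So -30809/4471 = [-7; 9, 6, 5, 1, 1, 1, 4].

[-7; 9, 6, 5, 1, 1, 1, 4]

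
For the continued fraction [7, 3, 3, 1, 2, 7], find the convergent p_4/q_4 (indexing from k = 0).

Using pₖ = aₖpₖ₋₁ + pₖ₋₂, qₖ = aₖqₖ₋₁ + qₖ₋₂ (with p₋₁=1, p₋₂=0, q₋₁=0, q₋₂=1):
  k=0: a=7, p=7, q=1
  k=1: a=3, p=22, q=3
  k=2: a=3, p=73, q=10
  k=3: a=1, p=95, q=13
  k=4: a=2, p=263, q=36

263/36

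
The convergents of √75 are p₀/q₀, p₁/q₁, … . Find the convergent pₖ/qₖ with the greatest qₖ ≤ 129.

892/103

√75 = [8; 1, 1, 1, 16, …] (period length 4).
Convergents:
  p_0/q_0 = 8/1
  p_1/q_1 = 9/1
  p_2/q_2 = 17/2
  p_3/q_3 = 26/3
  p_4/q_4 = 433/50
  p_5/q_5 = 459/53
  p_6/q_6 = 892/103
  p_7/q_7 = 1351/156
q_6 = 103 ≤ 129 < 156 = q_7, so the answer is 892/103.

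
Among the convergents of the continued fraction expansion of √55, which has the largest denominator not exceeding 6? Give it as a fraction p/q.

37/5

√55 = [7; 2, 2, 2, 14, …] (period length 4).
Convergents:
  p_0/q_0 = 7/1
  p_1/q_1 = 15/2
  p_2/q_2 = 37/5
  p_3/q_3 = 89/12
q_2 = 5 ≤ 6 < 12 = q_3, so the answer is 37/5.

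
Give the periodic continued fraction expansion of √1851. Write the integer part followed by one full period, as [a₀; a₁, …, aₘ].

a₀ = ⌊√1851⌋ = 43.
With m₀=0, d₀=1 and mₖ₊₁ = dₖaₖ − mₖ, dₖ₊₁ = (n − mₖ₊₁²)/dₖ, aₖ₊₁ = ⌊(a₀+mₖ₊₁)/dₖ₊₁⌋:
  k=1: m=43, d=2, a=43
  k=2: m=43, d=1, a=86
d=1 and a=2a₀=86 at k=2, so the next step gives (m, d) = (43, 2) again — its k=1 value — and the period has length 2.

[43; 43, 86]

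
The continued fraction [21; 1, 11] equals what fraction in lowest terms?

Using pₖ = aₖpₖ₋₁ + pₖ₋₂ and qₖ = aₖqₖ₋₁ + qₖ₋₂:
  k=0: a=21, p=21, q=1
  k=1: a=1, p=22, q=1
  k=2: a=11, p=263, q=12

263/12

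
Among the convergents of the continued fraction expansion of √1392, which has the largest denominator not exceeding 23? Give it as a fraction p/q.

485/13

√1392 = [37; 3, 4, 3, 74, …] (period length 4).
Convergents:
  p_0/q_0 = 37/1
  p_1/q_1 = 112/3
  p_2/q_2 = 485/13
  p_3/q_3 = 1567/42
q_2 = 13 ≤ 23 < 42 = q_3, so the answer is 485/13.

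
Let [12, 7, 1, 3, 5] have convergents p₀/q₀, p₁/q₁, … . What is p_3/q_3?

376/31

Using pₖ = aₖpₖ₋₁ + pₖ₋₂, qₖ = aₖqₖ₋₁ + qₖ₋₂ (with p₋₁=1, p₋₂=0, q₋₁=0, q₋₂=1):
  k=0: a=12, p=12, q=1
  k=1: a=7, p=85, q=7
  k=2: a=1, p=97, q=8
  k=3: a=3, p=376, q=31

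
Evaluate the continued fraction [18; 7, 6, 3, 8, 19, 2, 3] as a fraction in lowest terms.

2807445/154768

Using pₖ = aₖpₖ₋₁ + pₖ₋₂ and qₖ = aₖqₖ₋₁ + qₖ₋₂:
  k=0: a=18, p=18, q=1
  k=1: a=7, p=127, q=7
  k=2: a=6, p=780, q=43
  k=3: a=3, p=2467, q=136
  k=4: a=8, p=20516, q=1131
  k=5: a=19, p=392271, q=21625
  k=6: a=2, p=805058, q=44381
  k=7: a=3, p=2807445, q=154768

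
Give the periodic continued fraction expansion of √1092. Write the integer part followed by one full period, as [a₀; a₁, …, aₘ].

a₀ = ⌊√1092⌋ = 33.
With m₀=0, d₀=1 and mₖ₊₁ = dₖaₖ − mₖ, dₖ₊₁ = (n − mₖ₊₁²)/dₖ, aₖ₊₁ = ⌊(a₀+mₖ₊₁)/dₖ₊₁⌋:
  k=1: m=33, d=3, a=22
  k=2: m=33, d=1, a=66
d=1 and a=2a₀=66 at k=2, so the next step gives (m, d) = (33, 3) again — its k=1 value — and the period has length 2.

[33; 22, 66]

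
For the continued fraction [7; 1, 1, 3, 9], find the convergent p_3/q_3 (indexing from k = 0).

53/7

Using pₖ = aₖpₖ₋₁ + pₖ₋₂, qₖ = aₖqₖ₋₁ + qₖ₋₂ (with p₋₁=1, p₋₂=0, q₋₁=0, q₋₂=1):
  k=0: a=7, p=7, q=1
  k=1: a=1, p=8, q=1
  k=2: a=1, p=15, q=2
  k=3: a=3, p=53, q=7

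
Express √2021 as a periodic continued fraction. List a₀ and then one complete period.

[44; 1, 21, 2, 21, 1, 88]

a₀ = ⌊√2021⌋ = 44.
With m₀=0, d₀=1 and mₖ₊₁ = dₖaₖ − mₖ, dₖ₊₁ = (n − mₖ₊₁²)/dₖ, aₖ₊₁ = ⌊(a₀+mₖ₊₁)/dₖ₊₁⌋:
  k=1: m=44, d=85, a=1
  k=2: m=41, d=4, a=21
  k=3: m=43, d=43, a=2
  k=4: m=43, d=4, a=21
  k=5: m=41, d=85, a=1
  k=6: m=44, d=1, a=88
d=1 and a=2a₀=88 at k=6, so the next step gives (m, d) = (44, 85) again — its k=1 value — and the period has length 6.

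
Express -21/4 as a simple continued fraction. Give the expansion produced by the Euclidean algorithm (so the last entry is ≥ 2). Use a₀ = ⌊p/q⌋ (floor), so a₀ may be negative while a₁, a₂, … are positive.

-21 = -6·4 + 3
4 = 1·3 + 1
3 = 3·1 + 0  (stop)
So -21/4 = [-6; 1, 3].

[-6; 1, 3]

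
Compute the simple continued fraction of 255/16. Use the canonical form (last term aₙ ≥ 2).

255 = 15×16 + 15
16 = 1×15 + 1
15 = 15×1 + 0  (stop)
So 255/16 = [15; 1, 15].

[15; 1, 15]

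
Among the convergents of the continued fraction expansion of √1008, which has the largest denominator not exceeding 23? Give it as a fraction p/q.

127/4

√1008 = [31; 1, 2, 1, 62, …] (period length 4).
Convergents:
  p_0/q_0 = 31/1
  p_1/q_1 = 32/1
  p_2/q_2 = 95/3
  p_3/q_3 = 127/4
  p_4/q_4 = 7969/251
q_3 = 4 ≤ 23 < 251 = q_4, so the answer is 127/4.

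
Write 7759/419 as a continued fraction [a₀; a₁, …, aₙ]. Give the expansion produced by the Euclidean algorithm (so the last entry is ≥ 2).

[18; 1, 1, 13, 2, 7]

7759 = 18*419 + 217
419 = 1*217 + 202
217 = 1*202 + 15
202 = 13*15 + 7
15 = 2*7 + 1
7 = 7*1 + 0  (stop)
So 7759/419 = [18; 1, 1, 13, 2, 7].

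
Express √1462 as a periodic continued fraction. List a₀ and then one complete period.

a₀ = ⌊√1462⌋ = 38.

[38; 4, 4, 4, 76]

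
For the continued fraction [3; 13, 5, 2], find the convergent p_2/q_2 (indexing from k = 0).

203/66

Using pₖ = aₖpₖ₋₁ + pₖ₋₂, qₖ = aₖqₖ₋₁ + qₖ₋₂ (with p₋₁=1, p₋₂=0, q₋₁=0, q₋₂=1):
  k=0: a=3, p=3, q=1
  k=1: a=13, p=40, q=13
  k=2: a=5, p=203, q=66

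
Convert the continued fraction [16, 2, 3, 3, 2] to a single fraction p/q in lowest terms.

871/53

Fold from the inside: start with 2/1.
  3 + 1/2 = 7/2
  3 + 2/7 = 23/7
  2 + 7/23 = 53/23
  16 + 23/53 = 871/53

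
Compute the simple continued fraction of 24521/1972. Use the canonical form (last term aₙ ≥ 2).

[12; 2, 3, 3, 9, 4, 2]

24521 = 12×1972 + 857
1972 = 2×857 + 258
857 = 3×258 + 83
258 = 3×83 + 9
83 = 9×9 + 2
9 = 4×2 + 1
2 = 2×1 + 0  (stop)
So 24521/1972 = [12; 2, 3, 3, 9, 4, 2].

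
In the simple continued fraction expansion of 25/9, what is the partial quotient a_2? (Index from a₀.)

3

25 = 2·9 + 7   →  a_0 = 2
9 = 1·7 + 2   →  a_1 = 1
7 = 3·2 + 1   →  a_2 = 3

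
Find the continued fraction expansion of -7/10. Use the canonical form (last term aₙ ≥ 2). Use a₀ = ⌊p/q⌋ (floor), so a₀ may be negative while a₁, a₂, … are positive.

-7 = -1*10 + 3
10 = 3*3 + 1
3 = 3*1 + 0  (stop)
So -7/10 = [-1; 3, 3].

[-1; 3, 3]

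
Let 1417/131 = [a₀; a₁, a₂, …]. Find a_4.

5

1417 = 10·131 + 107   →  a_0 = 10
131 = 1·107 + 24   →  a_1 = 1
107 = 4·24 + 11   →  a_2 = 4
24 = 2·11 + 2   →  a_3 = 2
11 = 5·2 + 1   →  a_4 = 5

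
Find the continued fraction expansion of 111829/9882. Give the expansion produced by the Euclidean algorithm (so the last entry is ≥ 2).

111829 = 11×9882 + 3127
9882 = 3×3127 + 501
3127 = 6×501 + 121
501 = 4×121 + 17
121 = 7×17 + 2
17 = 8×2 + 1
2 = 2×1 + 0  (stop)
So 111829/9882 = [11; 3, 6, 4, 7, 8, 2].

[11; 3, 6, 4, 7, 8, 2]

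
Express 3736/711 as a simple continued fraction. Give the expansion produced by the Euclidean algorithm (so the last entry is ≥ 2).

[5; 3, 1, 12, 1, 12]

3736 = 5·711 + 181
711 = 3·181 + 168
181 = 1·168 + 13
168 = 12·13 + 12
13 = 1·12 + 1
12 = 12·1 + 0  (stop)
So 3736/711 = [5; 3, 1, 12, 1, 12].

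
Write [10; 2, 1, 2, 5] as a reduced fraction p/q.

Using pₖ = aₖpₖ₋₁ + pₖ₋₂ and qₖ = aₖqₖ₋₁ + qₖ₋₂:
  k=0: a=10, p=10, q=1
  k=1: a=2, p=21, q=2
  k=2: a=1, p=31, q=3
  k=3: a=2, p=83, q=8
  k=4: a=5, p=446, q=43

446/43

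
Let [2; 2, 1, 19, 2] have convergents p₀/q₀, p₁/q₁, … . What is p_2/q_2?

Using pₖ = aₖpₖ₋₁ + pₖ₋₂, qₖ = aₖqₖ₋₁ + qₖ₋₂ (with p₋₁=1, p₋₂=0, q₋₁=0, q₋₂=1):
  k=0: a=2, p=2, q=1
  k=1: a=2, p=5, q=2
  k=2: a=1, p=7, q=3

7/3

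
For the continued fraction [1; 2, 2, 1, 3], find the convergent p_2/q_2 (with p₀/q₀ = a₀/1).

7/5

Using pₖ = aₖpₖ₋₁ + pₖ₋₂, qₖ = aₖqₖ₋₁ + qₖ₋₂ (with p₋₁=1, p₋₂=0, q₋₁=0, q₋₂=1):
  k=0: a=1, p=1, q=1
  k=1: a=2, p=3, q=2
  k=2: a=2, p=7, q=5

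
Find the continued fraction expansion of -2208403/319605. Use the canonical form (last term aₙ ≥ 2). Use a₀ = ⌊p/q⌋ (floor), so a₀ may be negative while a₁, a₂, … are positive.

[-7; 11, 11, 1, 3, 16, 3, 12]

-2208403 = -7*319605 + 28832
319605 = 11*28832 + 2453
28832 = 11*2453 + 1849
2453 = 1*1849 + 604
1849 = 3*604 + 37
604 = 16*37 + 12
37 = 3*12 + 1
12 = 12*1 + 0  (stop)
So -2208403/319605 = [-7; 11, 11, 1, 3, 16, 3, 12].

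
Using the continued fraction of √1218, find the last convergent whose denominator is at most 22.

349/10

√1218 = [34; 1, 8, 1, 68, …] (period length 4).
Convergents:
  p_0/q_0 = 34/1
  p_1/q_1 = 35/1
  p_2/q_2 = 314/9
  p_3/q_3 = 349/10
  p_4/q_4 = 24046/689
q_3 = 10 ≤ 22 < 689 = q_4, so the answer is 349/10.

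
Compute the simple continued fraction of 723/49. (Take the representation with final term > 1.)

[14; 1, 3, 12]

723 = 14·49 + 37
49 = 1·37 + 12
37 = 3·12 + 1
12 = 12·1 + 0  (stop)
So 723/49 = [14; 1, 3, 12].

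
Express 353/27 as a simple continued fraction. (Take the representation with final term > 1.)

[13; 13, 2]

353 = 13*27 + 2
27 = 13*2 + 1
2 = 2*1 + 0  (stop)
So 353/27 = [13; 13, 2].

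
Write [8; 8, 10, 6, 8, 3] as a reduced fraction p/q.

Using pₖ = aₖpₖ₋₁ + pₖ₋₂ and qₖ = aₖqₖ₋₁ + qₖ₋₂:
  k=0: a=8, p=8, q=1
  k=1: a=8, p=65, q=8
  k=2: a=10, p=658, q=81
  k=3: a=6, p=4013, q=494
  k=4: a=8, p=32762, q=4033
  k=5: a=3, p=102299, q=12593

102299/12593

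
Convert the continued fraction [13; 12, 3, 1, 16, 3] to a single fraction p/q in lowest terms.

Using pₖ = aₖpₖ₋₁ + pₖ₋₂ and qₖ = aₖqₖ₋₁ + qₖ₋₂:
  k=0: a=13, p=13, q=1
  k=1: a=12, p=157, q=12
  k=2: a=3, p=484, q=37
  k=3: a=1, p=641, q=49
  k=4: a=16, p=10740, q=821
  k=5: a=3, p=32861, q=2512

32861/2512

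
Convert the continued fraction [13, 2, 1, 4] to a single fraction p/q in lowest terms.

Fold from the inside: start with 4/1.
  1 + 1/4 = 5/4
  2 + 4/5 = 14/5
  13 + 5/14 = 187/14

187/14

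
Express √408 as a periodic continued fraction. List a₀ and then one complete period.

a₀ = ⌊√408⌋ = 20.
With m₀=0, d₀=1 and mₖ₊₁ = dₖaₖ − mₖ, dₖ₊₁ = (n − mₖ₊₁²)/dₖ, aₖ₊₁ = ⌊(a₀+mₖ₊₁)/dₖ₊₁⌋:
  k=1: m=20, d=8, a=5
  k=2: m=20, d=1, a=40
d=1 and a=2a₀=40 at k=2, so the next step gives (m, d) = (20, 8) again — its k=1 value — and the period has length 2.

[20; 5, 40]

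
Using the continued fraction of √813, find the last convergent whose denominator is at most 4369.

√813 = [28; 1, 1, 18, 1, 1, 56, …] (period length 6).
Convergents:
  p_0/q_0 = 28/1
  p_1/q_1 = 29/1
  p_2/q_2 = 57/2
  p_3/q_3 = 1055/37
  p_4/q_4 = 1112/39
  p_5/q_5 = 2167/76
  p_6/q_6 = 122464/4295
  p_7/q_7 = 124631/4371
q_6 = 4295 ≤ 4369 < 4371 = q_7, so the answer is 122464/4295.

122464/4295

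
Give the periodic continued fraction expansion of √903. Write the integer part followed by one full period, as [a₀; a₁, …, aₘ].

a₀ = ⌊√903⌋ = 30.
With m₀=0, d₀=1 and mₖ₊₁ = dₖaₖ − mₖ, dₖ₊₁ = (n − mₖ₊₁²)/dₖ, aₖ₊₁ = ⌊(a₀+mₖ₊₁)/dₖ₊₁⌋:
  k=1: m=30, d=3, a=20
  k=2: m=30, d=1, a=60
d=1 and a=2a₀=60 at k=2, so the next step gives (m, d) = (30, 3) again — its k=1 value — and the period has length 2.

[30; 20, 60]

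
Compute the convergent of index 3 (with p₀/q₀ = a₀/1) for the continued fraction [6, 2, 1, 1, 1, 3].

Using pₖ = aₖpₖ₋₁ + pₖ₋₂, qₖ = aₖqₖ₋₁ + qₖ₋₂ (with p₋₁=1, p₋₂=0, q₋₁=0, q₋₂=1):
  k=0: a=6, p=6, q=1
  k=1: a=2, p=13, q=2
  k=2: a=1, p=19, q=3
  k=3: a=1, p=32, q=5

32/5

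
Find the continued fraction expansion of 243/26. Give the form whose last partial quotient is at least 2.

[9; 2, 1, 8]

243 = 9·26 + 9
26 = 2·9 + 8
9 = 1·8 + 1
8 = 8·1 + 0  (stop)
So 243/26 = [9; 2, 1, 8].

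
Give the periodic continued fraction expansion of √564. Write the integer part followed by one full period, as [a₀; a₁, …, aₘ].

a₀ = ⌊√564⌋ = 23.
With m₀=0, d₀=1 and mₖ₊₁ = dₖaₖ − mₖ, dₖ₊₁ = (n − mₖ₊₁²)/dₖ, aₖ₊₁ = ⌊(a₀+mₖ₊₁)/dₖ₊₁⌋:
  k=1: m=23, d=35, a=1
  k=2: m=12, d=12, a=2
  k=3: m=12, d=35, a=1
  k=4: m=23, d=1, a=46
d=1 and a=2a₀=46 at k=4, so the next step gives (m, d) = (23, 35) again — its k=1 value — and the period has length 4.

[23; 1, 2, 1, 46]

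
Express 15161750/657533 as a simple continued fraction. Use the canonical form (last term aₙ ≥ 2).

15161750 = 23*657533 + 38491
657533 = 17*38491 + 3186
38491 = 12*3186 + 259
3186 = 12*259 + 78
259 = 3*78 + 25
78 = 3*25 + 3
25 = 8*3 + 1
3 = 3*1 + 0  (stop)
So 15161750/657533 = [23; 17, 12, 12, 3, 3, 8, 3].

[23; 17, 12, 12, 3, 3, 8, 3]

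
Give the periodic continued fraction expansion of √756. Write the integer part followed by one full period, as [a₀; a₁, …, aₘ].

a₀ = ⌊√756⌋ = 27.
With m₀=0, d₀=1 and mₖ₊₁ = dₖaₖ − mₖ, dₖ₊₁ = (n − mₖ₊₁²)/dₖ, aₖ₊₁ = ⌊(a₀+mₖ₊₁)/dₖ₊₁⌋:
  k=1: m=27, d=27, a=2
  k=2: m=27, d=1, a=54
d=1 and a=2a₀=54 at k=2, so the next step gives (m, d) = (27, 27) again — its k=1 value — and the period has length 2.

[27; 2, 54]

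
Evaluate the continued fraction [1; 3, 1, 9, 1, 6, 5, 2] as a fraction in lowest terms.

Fold from the inside: start with 2/1.
  5 + 1/2 = 11/2
  6 + 2/11 = 68/11
  1 + 11/68 = 79/68
  9 + 68/79 = 779/79
  1 + 79/779 = 858/779
  3 + 779/858 = 3353/858
  1 + 858/3353 = 4211/3353

4211/3353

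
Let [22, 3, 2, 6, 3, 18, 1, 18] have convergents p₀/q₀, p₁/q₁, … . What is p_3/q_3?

1003/45

Using pₖ = aₖpₖ₋₁ + pₖ₋₂, qₖ = aₖqₖ₋₁ + qₖ₋₂ (with p₋₁=1, p₋₂=0, q₋₁=0, q₋₂=1):
  k=0: a=22, p=22, q=1
  k=1: a=3, p=67, q=3
  k=2: a=2, p=156, q=7
  k=3: a=6, p=1003, q=45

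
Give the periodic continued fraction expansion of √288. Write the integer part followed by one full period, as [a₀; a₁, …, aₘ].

a₀ = ⌊√288⌋ = 16.

[16; 1, 32]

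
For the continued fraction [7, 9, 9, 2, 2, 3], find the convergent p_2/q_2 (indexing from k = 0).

Using pₖ = aₖpₖ₋₁ + pₖ₋₂, qₖ = aₖqₖ₋₁ + qₖ₋₂ (with p₋₁=1, p₋₂=0, q₋₁=0, q₋₂=1):
  k=0: a=7, p=7, q=1
  k=1: a=9, p=64, q=9
  k=2: a=9, p=583, q=82

583/82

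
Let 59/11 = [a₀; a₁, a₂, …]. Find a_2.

1

59 = 5·11 + 4   →  a_0 = 5
11 = 2·4 + 3   →  a_1 = 2
4 = 1·3 + 1   →  a_2 = 1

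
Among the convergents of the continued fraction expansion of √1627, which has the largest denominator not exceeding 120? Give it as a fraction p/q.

4800/119

√1627 = [40; 2, 1, 39, 1, 2, 80, …] (period length 6).
Convergents:
  p_0/q_0 = 40/1
  p_1/q_1 = 81/2
  p_2/q_2 = 121/3
  p_3/q_3 = 4800/119
  p_4/q_4 = 4921/122
q_3 = 119 ≤ 120 < 122 = q_4, so the answer is 4800/119.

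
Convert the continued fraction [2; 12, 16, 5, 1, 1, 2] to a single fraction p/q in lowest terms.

11381/5464

Fold from the inside: start with 2/1.
  1 + 1/2 = 3/2
  1 + 2/3 = 5/3
  5 + 3/5 = 28/5
  16 + 5/28 = 453/28
  12 + 28/453 = 5464/453
  2 + 453/5464 = 11381/5464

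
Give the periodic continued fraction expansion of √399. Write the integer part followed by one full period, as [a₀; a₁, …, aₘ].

[19; 1, 38]

a₀ = ⌊√399⌋ = 19.
With m₀=0, d₀=1 and mₖ₊₁ = dₖaₖ − mₖ, dₖ₊₁ = (n − mₖ₊₁²)/dₖ, aₖ₊₁ = ⌊(a₀+mₖ₊₁)/dₖ₊₁⌋:
  k=1: m=19, d=38, a=1
  k=2: m=19, d=1, a=38
d=1 and a=2a₀=38 at k=2, so the next step gives (m, d) = (19, 38) again — its k=1 value — and the period has length 2.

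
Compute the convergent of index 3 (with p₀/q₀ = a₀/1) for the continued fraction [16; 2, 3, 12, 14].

1413/86

Using pₖ = aₖpₖ₋₁ + pₖ₋₂, qₖ = aₖqₖ₋₁ + qₖ₋₂ (with p₋₁=1, p₋₂=0, q₋₁=0, q₋₂=1):
  k=0: a=16, p=16, q=1
  k=1: a=2, p=33, q=2
  k=2: a=3, p=115, q=7
  k=3: a=12, p=1413, q=86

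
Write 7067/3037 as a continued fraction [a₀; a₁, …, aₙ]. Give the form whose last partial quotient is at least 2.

[2; 3, 17, 8, 3, 2]

7067 = 2×3037 + 993
3037 = 3×993 + 58
993 = 17×58 + 7
58 = 8×7 + 2
7 = 3×2 + 1
2 = 2×1 + 0  (stop)
So 7067/3037 = [2; 3, 17, 8, 3, 2].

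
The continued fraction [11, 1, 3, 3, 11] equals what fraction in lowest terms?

Using pₖ = aₖpₖ₋₁ + pₖ₋₂ and qₖ = aₖqₖ₋₁ + qₖ₋₂:
  k=0: a=11, p=11, q=1
  k=1: a=1, p=12, q=1
  k=2: a=3, p=47, q=4
  k=3: a=3, p=153, q=13
  k=4: a=11, p=1730, q=147

1730/147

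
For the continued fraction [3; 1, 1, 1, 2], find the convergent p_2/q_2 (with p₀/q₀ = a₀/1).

7/2

Using pₖ = aₖpₖ₋₁ + pₖ₋₂, qₖ = aₖqₖ₋₁ + qₖ₋₂ (with p₋₁=1, p₋₂=0, q₋₁=0, q₋₂=1):
  k=0: a=3, p=3, q=1
  k=1: a=1, p=4, q=1
  k=2: a=1, p=7, q=2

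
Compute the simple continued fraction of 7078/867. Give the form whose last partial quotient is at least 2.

[8; 6, 9, 2, 7]

7078 = 8·867 + 142
867 = 6·142 + 15
142 = 9·15 + 7
15 = 2·7 + 1
7 = 7·1 + 0  (stop)
So 7078/867 = [8; 6, 9, 2, 7].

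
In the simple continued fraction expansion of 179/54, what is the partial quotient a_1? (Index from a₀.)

179 = 3·54 + 17   →  a_0 = 3
54 = 3·17 + 3   →  a_1 = 3

3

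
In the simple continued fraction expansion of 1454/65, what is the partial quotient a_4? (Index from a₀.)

2

1454 = 22·65 + 24   →  a_0 = 22
65 = 2·24 + 17   →  a_1 = 2
24 = 1·17 + 7   →  a_2 = 1
17 = 2·7 + 3   →  a_3 = 2
7 = 2·3 + 1   →  a_4 = 2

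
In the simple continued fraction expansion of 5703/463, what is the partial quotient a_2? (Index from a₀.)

5703 = 12·463 + 147   →  a_0 = 12
463 = 3·147 + 22   →  a_1 = 3
147 = 6·22 + 15   →  a_2 = 6

6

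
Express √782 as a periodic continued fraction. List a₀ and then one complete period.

a₀ = ⌊√782⌋ = 27.

[27; 1, 26, 1, 54]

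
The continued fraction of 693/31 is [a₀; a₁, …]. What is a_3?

4

693 = 22·31 + 11   →  a_0 = 22
31 = 2·11 + 9   →  a_1 = 2
11 = 1·9 + 2   →  a_2 = 1
9 = 4·2 + 1   →  a_3 = 4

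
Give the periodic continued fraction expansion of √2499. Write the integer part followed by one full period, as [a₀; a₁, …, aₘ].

[49; 1, 98]

a₀ = ⌊√2499⌋ = 49.
With m₀=0, d₀=1 and mₖ₊₁ = dₖaₖ − mₖ, dₖ₊₁ = (n − mₖ₊₁²)/dₖ, aₖ₊₁ = ⌊(a₀+mₖ₊₁)/dₖ₊₁⌋:
  k=1: m=49, d=98, a=1
  k=2: m=49, d=1, a=98
d=1 and a=2a₀=98 at k=2, so the next step gives (m, d) = (49, 98) again — its k=1 value — and the period has length 2.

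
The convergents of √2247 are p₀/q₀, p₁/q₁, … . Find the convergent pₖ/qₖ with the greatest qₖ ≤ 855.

18724/395

√2247 = [47; 2, 2, 15, 2, 2, 94, …] (period length 6).
Convergents:
  p_0/q_0 = 47/1
  p_1/q_1 = 95/2
  p_2/q_2 = 237/5
  p_3/q_3 = 3650/77
  p_4/q_4 = 7537/159
  p_5/q_5 = 18724/395
  p_6/q_6 = 1767593/37289
q_5 = 395 ≤ 855 < 37289 = q_6, so the answer is 18724/395.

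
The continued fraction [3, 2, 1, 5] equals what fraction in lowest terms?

Using pₖ = aₖpₖ₋₁ + pₖ₋₂ and qₖ = aₖqₖ₋₁ + qₖ₋₂:
  k=0: a=3, p=3, q=1
  k=1: a=2, p=7, q=2
  k=2: a=1, p=10, q=3
  k=3: a=5, p=57, q=17

57/17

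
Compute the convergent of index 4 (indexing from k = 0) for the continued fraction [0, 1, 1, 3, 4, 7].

17/30

Using pₖ = aₖpₖ₋₁ + pₖ₋₂, qₖ = aₖqₖ₋₁ + qₖ₋₂ (with p₋₁=1, p₋₂=0, q₋₁=0, q₋₂=1):
  k=0: a=0, p=0, q=1
  k=1: a=1, p=1, q=1
  k=2: a=1, p=1, q=2
  k=3: a=3, p=4, q=7
  k=4: a=4, p=17, q=30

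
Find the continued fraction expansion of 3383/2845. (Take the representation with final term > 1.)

[1; 5, 3, 2, 8, 9]

3383 = 1×2845 + 538
2845 = 5×538 + 155
538 = 3×155 + 73
155 = 2×73 + 9
73 = 8×9 + 1
9 = 9×1 + 0  (stop)
So 3383/2845 = [1; 5, 3, 2, 8, 9].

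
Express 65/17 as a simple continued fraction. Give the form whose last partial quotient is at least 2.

[3; 1, 4, 1, 2]

65 = 3·17 + 14
17 = 1·14 + 3
14 = 4·3 + 2
3 = 1·2 + 1
2 = 2·1 + 0  (stop)
So 65/17 = [3; 1, 4, 1, 2].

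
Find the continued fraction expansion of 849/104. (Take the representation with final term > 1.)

849 = 8×104 + 17
104 = 6×17 + 2
17 = 8×2 + 1
2 = 2×1 + 0  (stop)
So 849/104 = [8; 6, 8, 2].

[8; 6, 8, 2]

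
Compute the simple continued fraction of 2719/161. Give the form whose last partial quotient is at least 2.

2719 = 16*161 + 143
161 = 1*143 + 18
143 = 7*18 + 17
18 = 1*17 + 1
17 = 17*1 + 0  (stop)
So 2719/161 = [16; 1, 7, 1, 17].

[16; 1, 7, 1, 17]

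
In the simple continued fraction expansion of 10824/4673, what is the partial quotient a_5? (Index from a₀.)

3

10824 = 2·4673 + 1478   →  a_0 = 2
4673 = 3·1478 + 239   →  a_1 = 3
1478 = 6·239 + 44   →  a_2 = 6
239 = 5·44 + 19   →  a_3 = 5
44 = 2·19 + 6   →  a_4 = 2
19 = 3·6 + 1   →  a_5 = 3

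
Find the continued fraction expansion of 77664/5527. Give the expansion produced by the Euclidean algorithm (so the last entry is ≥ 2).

77664 = 14×5527 + 286
5527 = 19×286 + 93
286 = 3×93 + 7
93 = 13×7 + 2
7 = 3×2 + 1
2 = 2×1 + 0  (stop)
So 77664/5527 = [14; 19, 3, 13, 3, 2].

[14; 19, 3, 13, 3, 2]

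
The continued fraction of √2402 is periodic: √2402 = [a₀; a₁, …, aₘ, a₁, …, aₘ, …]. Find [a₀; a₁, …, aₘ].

[49; 98]

a₀ = ⌊√2402⌋ = 49.
With m₀=0, d₀=1 and mₖ₊₁ = dₖaₖ − mₖ, dₖ₊₁ = (n − mₖ₊₁²)/dₖ, aₖ₊₁ = ⌊(a₀+mₖ₊₁)/dₖ₊₁⌋:
  k=1: m=49, d=1, a=98
d=1 and a=2a₀=98 at k=1, so the next step gives (m, d) = (49, 1) again — its k=1 value — and the period has length 1.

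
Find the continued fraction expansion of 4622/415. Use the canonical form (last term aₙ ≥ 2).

4622 = 11*415 + 57
415 = 7*57 + 16
57 = 3*16 + 9
16 = 1*9 + 7
9 = 1*7 + 2
7 = 3*2 + 1
2 = 2*1 + 0  (stop)
So 4622/415 = [11; 7, 3, 1, 1, 3, 2].

[11; 7, 3, 1, 1, 3, 2]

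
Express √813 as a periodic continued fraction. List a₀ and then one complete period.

[28; 1, 1, 18, 1, 1, 56]

a₀ = ⌊√813⌋ = 28.
With m₀=0, d₀=1 and mₖ₊₁ = dₖaₖ − mₖ, dₖ₊₁ = (n − mₖ₊₁²)/dₖ, aₖ₊₁ = ⌊(a₀+mₖ₊₁)/dₖ₊₁⌋:
  k=1: m=28, d=29, a=1
  k=2: m=1, d=28, a=1
  k=3: m=27, d=3, a=18
  k=4: m=27, d=28, a=1
  k=5: m=1, d=29, a=1
  k=6: m=28, d=1, a=56
d=1 and a=2a₀=56 at k=6, so the next step gives (m, d) = (28, 29) again — its k=1 value — and the period has length 6.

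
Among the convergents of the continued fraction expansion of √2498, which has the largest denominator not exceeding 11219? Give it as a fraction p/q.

√2498 = [49; 1, 48, 1, 98, …] (period length 4).
Convergents:
  p_0/q_0 = 49/1
  p_1/q_1 = 50/1
  p_2/q_2 = 2449/49
  p_3/q_3 = 2499/50
  p_4/q_4 = 247351/4949
  p_5/q_5 = 249850/4999
  p_6/q_6 = 12240151/244901
q_5 = 4999 ≤ 11219 < 244901 = q_6, so the answer is 249850/4999.

249850/4999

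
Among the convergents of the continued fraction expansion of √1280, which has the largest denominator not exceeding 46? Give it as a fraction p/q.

322/9

√1280 = [35; 1, 3, 2, 17, 2, 3, 1, 70, …] (period length 8).
Convergents:
  p_0/q_0 = 35/1
  p_1/q_1 = 36/1
  p_2/q_2 = 143/4
  p_3/q_3 = 322/9
  p_4/q_4 = 5617/157
q_3 = 9 ≤ 46 < 157 = q_4, so the answer is 322/9.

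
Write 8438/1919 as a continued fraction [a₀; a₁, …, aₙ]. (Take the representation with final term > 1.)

[4; 2, 1, 1, 13, 9, 3]

8438 = 4×1919 + 762
1919 = 2×762 + 395
762 = 1×395 + 367
395 = 1×367 + 28
367 = 13×28 + 3
28 = 9×3 + 1
3 = 3×1 + 0  (stop)
So 8438/1919 = [4; 2, 1, 1, 13, 9, 3].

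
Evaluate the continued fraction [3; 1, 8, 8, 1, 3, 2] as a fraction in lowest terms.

Using pₖ = aₖpₖ₋₁ + pₖ₋₂ and qₖ = aₖqₖ₋₁ + qₖ₋₂:
  k=0: a=3, p=3, q=1
  k=1: a=1, p=4, q=1
  k=2: a=8, p=35, q=9
  k=3: a=8, p=284, q=73
  k=4: a=1, p=319, q=82
  k=5: a=3, p=1241, q=319
  k=6: a=2, p=2801, q=720

2801/720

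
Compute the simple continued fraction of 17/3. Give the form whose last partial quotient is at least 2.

[5; 1, 2]

17 = 5*3 + 2
3 = 1*2 + 1
2 = 2*1 + 0  (stop)
So 17/3 = [5; 1, 2].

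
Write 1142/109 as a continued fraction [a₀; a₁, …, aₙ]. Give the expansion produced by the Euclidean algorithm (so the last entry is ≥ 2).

1142 = 10·109 + 52
109 = 2·52 + 5
52 = 10·5 + 2
5 = 2·2 + 1
2 = 2·1 + 0  (stop)
So 1142/109 = [10; 2, 10, 2, 2].

[10; 2, 10, 2, 2]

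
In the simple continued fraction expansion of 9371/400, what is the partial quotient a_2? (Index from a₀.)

9371 = 23·400 + 171   →  a_0 = 23
400 = 2·171 + 58   →  a_1 = 2
171 = 2·58 + 55   →  a_2 = 2

2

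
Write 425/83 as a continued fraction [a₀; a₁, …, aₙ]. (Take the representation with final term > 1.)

[5; 8, 3, 3]

425 = 5×83 + 10
83 = 8×10 + 3
10 = 3×3 + 1
3 = 3×1 + 0  (stop)
So 425/83 = [5; 8, 3, 3].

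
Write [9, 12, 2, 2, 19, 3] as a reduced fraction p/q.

33335/3671

Using pₖ = aₖpₖ₋₁ + pₖ₋₂ and qₖ = aₖqₖ₋₁ + qₖ₋₂:
  k=0: a=9, p=9, q=1
  k=1: a=12, p=109, q=12
  k=2: a=2, p=227, q=25
  k=3: a=2, p=563, q=62
  k=4: a=19, p=10924, q=1203
  k=5: a=3, p=33335, q=3671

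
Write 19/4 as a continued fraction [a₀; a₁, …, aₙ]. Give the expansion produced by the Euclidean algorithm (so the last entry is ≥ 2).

19 = 4*4 + 3
4 = 1*3 + 1
3 = 3*1 + 0  (stop)
So 19/4 = [4; 1, 3].

[4; 1, 3]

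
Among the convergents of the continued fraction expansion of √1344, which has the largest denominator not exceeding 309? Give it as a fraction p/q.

√1344 = [36; 1, 1, 1, 17, 1, 1, 1, 72, …] (period length 8).
Convergents:
  p_0/q_0 = 36/1
  p_1/q_1 = 37/1
  p_2/q_2 = 73/2
  p_3/q_3 = 110/3
  p_4/q_4 = 1943/53
  p_5/q_5 = 2053/56
  p_6/q_6 = 3996/109
  p_7/q_7 = 6049/165
  p_8/q_8 = 439524/11989
q_7 = 165 ≤ 309 < 11989 = q_8, so the answer is 6049/165.

6049/165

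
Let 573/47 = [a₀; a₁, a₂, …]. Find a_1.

573 = 12·47 + 9   →  a_0 = 12
47 = 5·9 + 2   →  a_1 = 5

5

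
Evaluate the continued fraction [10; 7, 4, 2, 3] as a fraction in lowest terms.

Using pₖ = aₖpₖ₋₁ + pₖ₋₂ and qₖ = aₖqₖ₋₁ + qₖ₋₂:
  k=0: a=10, p=10, q=1
  k=1: a=7, p=71, q=7
  k=2: a=4, p=294, q=29
  k=3: a=2, p=659, q=65
  k=4: a=3, p=2271, q=224

2271/224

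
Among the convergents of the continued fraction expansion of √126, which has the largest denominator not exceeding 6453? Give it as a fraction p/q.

√126 = [11; 4, 2, 4, 22, …] (period length 4).
Convergents:
  p_0/q_0 = 11/1
  p_1/q_1 = 45/4
  p_2/q_2 = 101/9
  p_3/q_3 = 449/40
  p_4/q_4 = 9979/889
  p_5/q_5 = 40365/3596
  p_6/q_6 = 90709/8081
q_5 = 3596 ≤ 6453 < 8081 = q_6, so the answer is 40365/3596.

40365/3596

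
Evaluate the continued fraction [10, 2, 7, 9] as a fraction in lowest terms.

1434/137

Using pₖ = aₖpₖ₋₁ + pₖ₋₂ and qₖ = aₖqₖ₋₁ + qₖ₋₂:
  k=0: a=10, p=10, q=1
  k=1: a=2, p=21, q=2
  k=2: a=7, p=157, q=15
  k=3: a=9, p=1434, q=137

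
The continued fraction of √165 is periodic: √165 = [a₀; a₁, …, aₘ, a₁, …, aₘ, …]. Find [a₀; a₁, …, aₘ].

a₀ = ⌊√165⌋ = 12.
With m₀=0, d₀=1 and mₖ₊₁ = dₖaₖ − mₖ, dₖ₊₁ = (n − mₖ₊₁²)/dₖ, aₖ₊₁ = ⌊(a₀+mₖ₊₁)/dₖ₊₁⌋:
  k=1: m=12, d=21, a=1
  k=2: m=9, d=4, a=5
  k=3: m=11, d=11, a=2
  k=4: m=11, d=4, a=5
  k=5: m=9, d=21, a=1
  k=6: m=12, d=1, a=24
d=1 and a=2a₀=24 at k=6, so the next step gives (m, d) = (12, 21) again — its k=1 value — and the period has length 6.

[12; 1, 5, 2, 5, 1, 24]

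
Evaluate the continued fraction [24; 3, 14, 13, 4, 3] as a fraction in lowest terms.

Using pₖ = aₖpₖ₋₁ + pₖ₋₂ and qₖ = aₖqₖ₋₁ + qₖ₋₂:
  k=0: a=24, p=24, q=1
  k=1: a=3, p=73, q=3
  k=2: a=14, p=1046, q=43
  k=3: a=13, p=13671, q=562
  k=4: a=4, p=55730, q=2291
  k=5: a=3, p=180861, q=7435

180861/7435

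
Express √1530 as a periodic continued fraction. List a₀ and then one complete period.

[39; 8, 1, 2, 8, 2, 1, 8, 78]

a₀ = ⌊√1530⌋ = 39.
With m₀=0, d₀=1 and mₖ₊₁ = dₖaₖ − mₖ, dₖ₊₁ = (n − mₖ₊₁²)/dₖ, aₖ₊₁ = ⌊(a₀+mₖ₊₁)/dₖ₊₁⌋:
  k=1: m=39, d=9, a=8
  k=2: m=33, d=49, a=1
  k=3: m=16, d=26, a=2
  k=4: m=36, d=9, a=8
  k=5: m=36, d=26, a=2
  k=6: m=16, d=49, a=1
  k=7: m=33, d=9, a=8
  k=8: m=39, d=1, a=78
d=1 and a=2a₀=78 at k=8, so the next step gives (m, d) = (39, 9) again — its k=1 value — and the period has length 8.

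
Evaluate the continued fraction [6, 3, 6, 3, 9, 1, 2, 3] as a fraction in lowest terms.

Using pₖ = aₖpₖ₋₁ + pₖ₋₂ and qₖ = aₖqₖ₋₁ + qₖ₋₂:
  k=0: a=6, p=6, q=1
  k=1: a=3, p=19, q=3
  k=2: a=6, p=120, q=19
  k=3: a=3, p=379, q=60
  k=4: a=9, p=3531, q=559
  k=5: a=1, p=3910, q=619
  k=6: a=2, p=11351, q=1797
  k=7: a=3, p=37963, q=6010

37963/6010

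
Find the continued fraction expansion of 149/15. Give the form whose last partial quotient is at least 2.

[9; 1, 14]

149 = 9·15 + 14
15 = 1·14 + 1
14 = 14·1 + 0  (stop)
So 149/15 = [9; 1, 14].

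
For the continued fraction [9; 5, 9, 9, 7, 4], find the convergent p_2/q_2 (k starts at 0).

423/46

Using pₖ = aₖpₖ₋₁ + pₖ₋₂, qₖ = aₖqₖ₋₁ + qₖ₋₂ (with p₋₁=1, p₋₂=0, q₋₁=0, q₋₂=1):
  k=0: a=9, p=9, q=1
  k=1: a=5, p=46, q=5
  k=2: a=9, p=423, q=46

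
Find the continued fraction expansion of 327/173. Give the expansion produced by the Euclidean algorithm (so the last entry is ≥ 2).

327 = 1·173 + 154
173 = 1·154 + 19
154 = 8·19 + 2
19 = 9·2 + 1
2 = 2·1 + 0  (stop)
So 327/173 = [1; 1, 8, 9, 2].

[1; 1, 8, 9, 2]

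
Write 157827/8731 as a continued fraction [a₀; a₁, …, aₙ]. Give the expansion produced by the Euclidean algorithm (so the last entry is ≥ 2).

[18; 13, 19, 1, 2, 11]

157827 = 18×8731 + 669
8731 = 13×669 + 34
669 = 19×34 + 23
34 = 1×23 + 11
23 = 2×11 + 1
11 = 11×1 + 0  (stop)
So 157827/8731 = [18; 13, 19, 1, 2, 11].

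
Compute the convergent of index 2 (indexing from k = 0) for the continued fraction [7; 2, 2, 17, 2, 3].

Using pₖ = aₖpₖ₋₁ + pₖ₋₂, qₖ = aₖqₖ₋₁ + qₖ₋₂ (with p₋₁=1, p₋₂=0, q₋₁=0, q₋₂=1):
  k=0: a=7, p=7, q=1
  k=1: a=2, p=15, q=2
  k=2: a=2, p=37, q=5

37/5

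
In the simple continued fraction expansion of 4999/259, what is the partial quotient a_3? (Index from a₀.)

8

4999 = 19·259 + 78   →  a_0 = 19
259 = 3·78 + 25   →  a_1 = 3
78 = 3·25 + 3   →  a_2 = 3
25 = 8·3 + 1   →  a_3 = 8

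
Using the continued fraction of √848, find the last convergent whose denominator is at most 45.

√848 = [29; 8, 3, 3, 3, 8, 58, …] (period length 6).
Convergents:
  p_0/q_0 = 29/1
  p_1/q_1 = 233/8
  p_2/q_2 = 728/25
  p_3/q_3 = 2417/83
q_2 = 25 ≤ 45 < 83 = q_3, so the answer is 728/25.

728/25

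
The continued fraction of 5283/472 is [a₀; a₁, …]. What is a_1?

5

5283 = 11·472 + 91   →  a_0 = 11
472 = 5·91 + 17   →  a_1 = 5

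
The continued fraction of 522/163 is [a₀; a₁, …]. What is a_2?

522 = 3·163 + 33   →  a_0 = 3
163 = 4·33 + 31   →  a_1 = 4
33 = 1·31 + 2   →  a_2 = 1

1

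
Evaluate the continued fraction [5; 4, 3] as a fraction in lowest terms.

Fold from the inside: start with 3/1.
  4 + 1/3 = 13/3
  5 + 3/13 = 68/13

68/13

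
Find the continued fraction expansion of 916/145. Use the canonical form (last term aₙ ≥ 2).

[6; 3, 6, 1, 1, 3]

916 = 6*145 + 46
145 = 3*46 + 7
46 = 6*7 + 4
7 = 1*4 + 3
4 = 1*3 + 1
3 = 3*1 + 0  (stop)
So 916/145 = [6; 3, 6, 1, 1, 3].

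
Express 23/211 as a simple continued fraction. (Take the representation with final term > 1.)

[0; 9, 5, 1, 3]

23 = 0*211 + 23
211 = 9*23 + 4
23 = 5*4 + 3
4 = 1*3 + 1
3 = 3*1 + 0  (stop)
So 23/211 = [0; 9, 5, 1, 3].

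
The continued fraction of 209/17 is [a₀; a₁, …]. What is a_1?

3

209 = 12·17 + 5   →  a_0 = 12
17 = 3·5 + 2   →  a_1 = 3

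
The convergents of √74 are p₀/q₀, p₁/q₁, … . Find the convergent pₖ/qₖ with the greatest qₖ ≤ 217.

√74 = [8; 1, 1, 1, 1, 16, …] (period length 5).
Convergents:
  p_0/q_0 = 8/1
  p_1/q_1 = 9/1
  p_2/q_2 = 17/2
  p_3/q_3 = 26/3
  p_4/q_4 = 43/5
  p_5/q_5 = 714/83
  p_6/q_6 = 757/88
  p_7/q_7 = 1471/171
  p_8/q_8 = 2228/259
q_7 = 171 ≤ 217 < 259 = q_8, so the answer is 1471/171.

1471/171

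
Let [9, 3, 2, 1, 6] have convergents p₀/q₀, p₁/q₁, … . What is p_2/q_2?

65/7

Using pₖ = aₖpₖ₋₁ + pₖ₋₂, qₖ = aₖqₖ₋₁ + qₖ₋₂ (with p₋₁=1, p₋₂=0, q₋₁=0, q₋₂=1):
  k=0: a=9, p=9, q=1
  k=1: a=3, p=28, q=3
  k=2: a=2, p=65, q=7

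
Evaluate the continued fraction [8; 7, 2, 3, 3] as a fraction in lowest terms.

Using pₖ = aₖpₖ₋₁ + pₖ₋₂ and qₖ = aₖqₖ₋₁ + qₖ₋₂:
  k=0: a=8, p=8, q=1
  k=1: a=7, p=57, q=7
  k=2: a=2, p=122, q=15
  k=3: a=3, p=423, q=52
  k=4: a=3, p=1391, q=171

1391/171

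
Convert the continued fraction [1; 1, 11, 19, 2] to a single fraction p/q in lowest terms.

Fold from the inside: start with 2/1.
  19 + 1/2 = 39/2
  11 + 2/39 = 431/39
  1 + 39/431 = 470/431
  1 + 431/470 = 901/470

901/470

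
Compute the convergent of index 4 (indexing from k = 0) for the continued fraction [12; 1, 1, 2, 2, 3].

151/12

Using pₖ = aₖpₖ₋₁ + pₖ₋₂, qₖ = aₖqₖ₋₁ + qₖ₋₂ (with p₋₁=1, p₋₂=0, q₋₁=0, q₋₂=1):
  k=0: a=12, p=12, q=1
  k=1: a=1, p=13, q=1
  k=2: a=1, p=25, q=2
  k=3: a=2, p=63, q=5
  k=4: a=2, p=151, q=12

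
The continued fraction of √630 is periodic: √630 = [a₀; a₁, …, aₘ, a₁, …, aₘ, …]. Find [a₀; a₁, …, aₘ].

a₀ = ⌊√630⌋ = 25.

[25; 10, 50]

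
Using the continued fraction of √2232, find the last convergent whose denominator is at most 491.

7937/168

√2232 = [47; 4, 10, 4, 94, …] (period length 4).
Convergents:
  p_0/q_0 = 47/1
  p_1/q_1 = 189/4
  p_2/q_2 = 1937/41
  p_3/q_3 = 7937/168
  p_4/q_4 = 748015/15833
q_3 = 168 ≤ 491 < 15833 = q_4, so the answer is 7937/168.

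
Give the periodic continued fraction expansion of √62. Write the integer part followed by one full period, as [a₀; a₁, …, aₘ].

[7; 1, 6, 1, 14]

a₀ = ⌊√62⌋ = 7.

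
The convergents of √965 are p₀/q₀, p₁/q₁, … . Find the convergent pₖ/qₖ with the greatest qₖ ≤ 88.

√965 = [31; 15, 1, 1, 15, 62, …] (period length 5).
Convergents:
  p_0/q_0 = 31/1
  p_1/q_1 = 466/15
  p_2/q_2 = 497/16
  p_3/q_3 = 963/31
  p_4/q_4 = 14942/481
q_3 = 31 ≤ 88 < 481 = q_4, so the answer is 963/31.

963/31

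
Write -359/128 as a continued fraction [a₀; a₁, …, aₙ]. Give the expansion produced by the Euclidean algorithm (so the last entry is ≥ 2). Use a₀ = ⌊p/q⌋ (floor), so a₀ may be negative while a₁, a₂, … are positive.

[-3; 5, 8, 3]

-359 = -3·128 + 25
128 = 5·25 + 3
25 = 8·3 + 1
3 = 3·1 + 0  (stop)
So -359/128 = [-3; 5, 8, 3].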